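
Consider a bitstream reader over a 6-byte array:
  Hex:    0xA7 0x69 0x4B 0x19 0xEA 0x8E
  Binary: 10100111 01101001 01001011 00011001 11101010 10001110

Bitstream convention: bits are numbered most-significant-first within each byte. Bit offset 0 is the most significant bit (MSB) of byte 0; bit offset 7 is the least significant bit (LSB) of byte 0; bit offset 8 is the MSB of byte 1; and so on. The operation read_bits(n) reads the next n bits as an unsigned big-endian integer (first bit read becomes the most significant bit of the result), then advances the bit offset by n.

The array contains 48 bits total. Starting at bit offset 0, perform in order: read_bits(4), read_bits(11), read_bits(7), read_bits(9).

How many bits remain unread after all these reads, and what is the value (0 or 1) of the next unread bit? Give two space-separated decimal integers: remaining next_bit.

Read 1: bits[0:4] width=4 -> value=10 (bin 1010); offset now 4 = byte 0 bit 4; 44 bits remain
Read 2: bits[4:15] width=11 -> value=948 (bin 01110110100); offset now 15 = byte 1 bit 7; 33 bits remain
Read 3: bits[15:22] width=7 -> value=82 (bin 1010010); offset now 22 = byte 2 bit 6; 26 bits remain
Read 4: bits[22:31] width=9 -> value=396 (bin 110001100); offset now 31 = byte 3 bit 7; 17 bits remain

Answer: 17 1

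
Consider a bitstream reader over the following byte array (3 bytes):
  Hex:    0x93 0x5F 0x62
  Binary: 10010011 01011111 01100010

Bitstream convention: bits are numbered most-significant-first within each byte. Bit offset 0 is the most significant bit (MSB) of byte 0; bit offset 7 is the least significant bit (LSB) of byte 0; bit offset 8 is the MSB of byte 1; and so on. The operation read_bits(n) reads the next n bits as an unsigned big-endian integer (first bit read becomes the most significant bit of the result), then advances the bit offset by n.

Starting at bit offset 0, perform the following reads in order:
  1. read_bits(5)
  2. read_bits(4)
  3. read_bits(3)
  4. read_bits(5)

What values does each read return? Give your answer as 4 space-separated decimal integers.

Read 1: bits[0:5] width=5 -> value=18 (bin 10010); offset now 5 = byte 0 bit 5; 19 bits remain
Read 2: bits[5:9] width=4 -> value=6 (bin 0110); offset now 9 = byte 1 bit 1; 15 bits remain
Read 3: bits[9:12] width=3 -> value=5 (bin 101); offset now 12 = byte 1 bit 4; 12 bits remain
Read 4: bits[12:17] width=5 -> value=30 (bin 11110); offset now 17 = byte 2 bit 1; 7 bits remain

Answer: 18 6 5 30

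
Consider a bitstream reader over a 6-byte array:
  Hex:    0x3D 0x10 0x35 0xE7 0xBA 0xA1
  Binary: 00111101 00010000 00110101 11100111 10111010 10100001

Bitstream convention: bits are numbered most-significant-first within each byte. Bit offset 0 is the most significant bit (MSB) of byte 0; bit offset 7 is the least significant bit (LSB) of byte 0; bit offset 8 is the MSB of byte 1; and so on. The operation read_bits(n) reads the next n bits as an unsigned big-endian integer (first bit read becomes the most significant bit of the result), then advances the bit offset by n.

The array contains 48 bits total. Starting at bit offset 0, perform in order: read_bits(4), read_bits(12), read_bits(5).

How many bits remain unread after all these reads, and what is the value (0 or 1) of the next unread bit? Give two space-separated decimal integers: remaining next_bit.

Answer: 27 1

Derivation:
Read 1: bits[0:4] width=4 -> value=3 (bin 0011); offset now 4 = byte 0 bit 4; 44 bits remain
Read 2: bits[4:16] width=12 -> value=3344 (bin 110100010000); offset now 16 = byte 2 bit 0; 32 bits remain
Read 3: bits[16:21] width=5 -> value=6 (bin 00110); offset now 21 = byte 2 bit 5; 27 bits remain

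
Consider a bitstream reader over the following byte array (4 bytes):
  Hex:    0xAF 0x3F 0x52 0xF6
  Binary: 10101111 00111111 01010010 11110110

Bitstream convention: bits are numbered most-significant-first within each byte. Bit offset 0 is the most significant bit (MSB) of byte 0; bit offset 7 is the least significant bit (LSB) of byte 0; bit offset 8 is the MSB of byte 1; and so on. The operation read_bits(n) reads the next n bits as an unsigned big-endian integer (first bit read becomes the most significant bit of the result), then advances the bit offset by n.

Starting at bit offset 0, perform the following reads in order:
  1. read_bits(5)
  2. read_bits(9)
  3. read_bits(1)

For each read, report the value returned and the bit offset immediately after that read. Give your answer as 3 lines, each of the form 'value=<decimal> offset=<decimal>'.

Answer: value=21 offset=5
value=463 offset=14
value=1 offset=15

Derivation:
Read 1: bits[0:5] width=5 -> value=21 (bin 10101); offset now 5 = byte 0 bit 5; 27 bits remain
Read 2: bits[5:14] width=9 -> value=463 (bin 111001111); offset now 14 = byte 1 bit 6; 18 bits remain
Read 3: bits[14:15] width=1 -> value=1 (bin 1); offset now 15 = byte 1 bit 7; 17 bits remain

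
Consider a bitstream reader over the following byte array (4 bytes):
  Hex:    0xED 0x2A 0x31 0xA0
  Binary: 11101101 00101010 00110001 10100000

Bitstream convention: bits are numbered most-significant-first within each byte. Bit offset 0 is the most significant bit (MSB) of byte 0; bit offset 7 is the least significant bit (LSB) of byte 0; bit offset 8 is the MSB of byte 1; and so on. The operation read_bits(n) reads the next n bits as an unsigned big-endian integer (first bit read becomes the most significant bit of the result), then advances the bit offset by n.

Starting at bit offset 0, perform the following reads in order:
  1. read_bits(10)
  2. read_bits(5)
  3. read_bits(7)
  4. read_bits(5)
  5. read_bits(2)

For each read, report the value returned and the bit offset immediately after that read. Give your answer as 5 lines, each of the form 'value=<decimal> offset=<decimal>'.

Read 1: bits[0:10] width=10 -> value=948 (bin 1110110100); offset now 10 = byte 1 bit 2; 22 bits remain
Read 2: bits[10:15] width=5 -> value=21 (bin 10101); offset now 15 = byte 1 bit 7; 17 bits remain
Read 3: bits[15:22] width=7 -> value=12 (bin 0001100); offset now 22 = byte 2 bit 6; 10 bits remain
Read 4: bits[22:27] width=5 -> value=13 (bin 01101); offset now 27 = byte 3 bit 3; 5 bits remain
Read 5: bits[27:29] width=2 -> value=0 (bin 00); offset now 29 = byte 3 bit 5; 3 bits remain

Answer: value=948 offset=10
value=21 offset=15
value=12 offset=22
value=13 offset=27
value=0 offset=29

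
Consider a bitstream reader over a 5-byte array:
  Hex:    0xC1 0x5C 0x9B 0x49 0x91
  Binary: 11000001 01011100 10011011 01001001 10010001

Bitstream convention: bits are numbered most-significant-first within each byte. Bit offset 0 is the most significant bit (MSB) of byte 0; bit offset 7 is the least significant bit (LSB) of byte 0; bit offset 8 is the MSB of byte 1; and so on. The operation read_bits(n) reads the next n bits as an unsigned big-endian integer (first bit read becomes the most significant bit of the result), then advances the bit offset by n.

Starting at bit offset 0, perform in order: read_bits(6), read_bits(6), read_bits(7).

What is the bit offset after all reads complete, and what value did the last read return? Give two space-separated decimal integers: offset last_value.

Read 1: bits[0:6] width=6 -> value=48 (bin 110000); offset now 6 = byte 0 bit 6; 34 bits remain
Read 2: bits[6:12] width=6 -> value=21 (bin 010101); offset now 12 = byte 1 bit 4; 28 bits remain
Read 3: bits[12:19] width=7 -> value=100 (bin 1100100); offset now 19 = byte 2 bit 3; 21 bits remain

Answer: 19 100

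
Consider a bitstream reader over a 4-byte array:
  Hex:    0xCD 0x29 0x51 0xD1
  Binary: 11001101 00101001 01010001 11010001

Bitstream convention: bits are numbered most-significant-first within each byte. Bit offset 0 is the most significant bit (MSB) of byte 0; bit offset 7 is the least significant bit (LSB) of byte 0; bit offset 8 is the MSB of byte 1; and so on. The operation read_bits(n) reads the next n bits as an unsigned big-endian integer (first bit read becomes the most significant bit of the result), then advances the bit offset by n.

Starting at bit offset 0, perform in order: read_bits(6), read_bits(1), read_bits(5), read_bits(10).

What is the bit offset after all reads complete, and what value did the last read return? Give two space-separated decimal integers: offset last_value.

Read 1: bits[0:6] width=6 -> value=51 (bin 110011); offset now 6 = byte 0 bit 6; 26 bits remain
Read 2: bits[6:7] width=1 -> value=0 (bin 0); offset now 7 = byte 0 bit 7; 25 bits remain
Read 3: bits[7:12] width=5 -> value=18 (bin 10010); offset now 12 = byte 1 bit 4; 20 bits remain
Read 4: bits[12:22] width=10 -> value=596 (bin 1001010100); offset now 22 = byte 2 bit 6; 10 bits remain

Answer: 22 596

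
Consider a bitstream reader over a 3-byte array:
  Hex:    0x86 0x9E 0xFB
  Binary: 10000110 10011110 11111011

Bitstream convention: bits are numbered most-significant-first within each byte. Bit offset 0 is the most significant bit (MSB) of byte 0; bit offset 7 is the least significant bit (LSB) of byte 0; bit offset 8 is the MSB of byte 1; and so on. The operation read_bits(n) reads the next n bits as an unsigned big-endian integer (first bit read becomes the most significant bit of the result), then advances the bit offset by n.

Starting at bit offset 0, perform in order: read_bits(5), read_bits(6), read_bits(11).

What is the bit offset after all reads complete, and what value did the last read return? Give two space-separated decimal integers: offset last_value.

Answer: 22 1982

Derivation:
Read 1: bits[0:5] width=5 -> value=16 (bin 10000); offset now 5 = byte 0 bit 5; 19 bits remain
Read 2: bits[5:11] width=6 -> value=52 (bin 110100); offset now 11 = byte 1 bit 3; 13 bits remain
Read 3: bits[11:22] width=11 -> value=1982 (bin 11110111110); offset now 22 = byte 2 bit 6; 2 bits remain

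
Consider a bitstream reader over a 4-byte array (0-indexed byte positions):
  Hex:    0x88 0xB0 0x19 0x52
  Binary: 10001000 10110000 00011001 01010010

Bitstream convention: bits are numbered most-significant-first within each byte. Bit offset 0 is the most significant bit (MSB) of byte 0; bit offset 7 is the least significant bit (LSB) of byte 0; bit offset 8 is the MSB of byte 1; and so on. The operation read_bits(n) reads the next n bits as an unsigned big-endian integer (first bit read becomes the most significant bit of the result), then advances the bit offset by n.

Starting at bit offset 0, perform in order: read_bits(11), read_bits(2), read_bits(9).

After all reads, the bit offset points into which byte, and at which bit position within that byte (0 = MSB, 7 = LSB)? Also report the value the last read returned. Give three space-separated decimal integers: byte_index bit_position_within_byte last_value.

Read 1: bits[0:11] width=11 -> value=1093 (bin 10001000101); offset now 11 = byte 1 bit 3; 21 bits remain
Read 2: bits[11:13] width=2 -> value=2 (bin 10); offset now 13 = byte 1 bit 5; 19 bits remain
Read 3: bits[13:22] width=9 -> value=6 (bin 000000110); offset now 22 = byte 2 bit 6; 10 bits remain

Answer: 2 6 6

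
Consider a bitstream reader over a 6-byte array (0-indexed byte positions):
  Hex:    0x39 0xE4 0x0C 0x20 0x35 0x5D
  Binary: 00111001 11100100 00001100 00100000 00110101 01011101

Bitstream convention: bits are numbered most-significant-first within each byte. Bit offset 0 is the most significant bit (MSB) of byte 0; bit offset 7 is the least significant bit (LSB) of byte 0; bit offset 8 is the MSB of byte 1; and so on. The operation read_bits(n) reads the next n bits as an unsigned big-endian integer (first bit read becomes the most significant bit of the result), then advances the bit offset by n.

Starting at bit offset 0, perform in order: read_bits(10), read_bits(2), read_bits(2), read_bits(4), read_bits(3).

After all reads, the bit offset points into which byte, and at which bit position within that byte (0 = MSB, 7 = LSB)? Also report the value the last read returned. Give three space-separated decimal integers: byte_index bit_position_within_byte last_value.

Answer: 2 5 1

Derivation:
Read 1: bits[0:10] width=10 -> value=231 (bin 0011100111); offset now 10 = byte 1 bit 2; 38 bits remain
Read 2: bits[10:12] width=2 -> value=2 (bin 10); offset now 12 = byte 1 bit 4; 36 bits remain
Read 3: bits[12:14] width=2 -> value=1 (bin 01); offset now 14 = byte 1 bit 6; 34 bits remain
Read 4: bits[14:18] width=4 -> value=0 (bin 0000); offset now 18 = byte 2 bit 2; 30 bits remain
Read 5: bits[18:21] width=3 -> value=1 (bin 001); offset now 21 = byte 2 bit 5; 27 bits remain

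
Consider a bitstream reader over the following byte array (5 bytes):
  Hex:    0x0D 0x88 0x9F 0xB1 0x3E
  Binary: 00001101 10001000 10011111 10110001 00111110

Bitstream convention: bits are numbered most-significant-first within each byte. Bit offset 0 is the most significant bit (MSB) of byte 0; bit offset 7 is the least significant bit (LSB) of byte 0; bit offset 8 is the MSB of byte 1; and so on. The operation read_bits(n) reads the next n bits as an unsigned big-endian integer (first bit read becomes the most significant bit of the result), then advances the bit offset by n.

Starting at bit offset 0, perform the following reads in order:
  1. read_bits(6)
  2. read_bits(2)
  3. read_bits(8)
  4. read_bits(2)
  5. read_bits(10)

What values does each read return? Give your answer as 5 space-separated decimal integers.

Answer: 3 1 136 2 507

Derivation:
Read 1: bits[0:6] width=6 -> value=3 (bin 000011); offset now 6 = byte 0 bit 6; 34 bits remain
Read 2: bits[6:8] width=2 -> value=1 (bin 01); offset now 8 = byte 1 bit 0; 32 bits remain
Read 3: bits[8:16] width=8 -> value=136 (bin 10001000); offset now 16 = byte 2 bit 0; 24 bits remain
Read 4: bits[16:18] width=2 -> value=2 (bin 10); offset now 18 = byte 2 bit 2; 22 bits remain
Read 5: bits[18:28] width=10 -> value=507 (bin 0111111011); offset now 28 = byte 3 bit 4; 12 bits remain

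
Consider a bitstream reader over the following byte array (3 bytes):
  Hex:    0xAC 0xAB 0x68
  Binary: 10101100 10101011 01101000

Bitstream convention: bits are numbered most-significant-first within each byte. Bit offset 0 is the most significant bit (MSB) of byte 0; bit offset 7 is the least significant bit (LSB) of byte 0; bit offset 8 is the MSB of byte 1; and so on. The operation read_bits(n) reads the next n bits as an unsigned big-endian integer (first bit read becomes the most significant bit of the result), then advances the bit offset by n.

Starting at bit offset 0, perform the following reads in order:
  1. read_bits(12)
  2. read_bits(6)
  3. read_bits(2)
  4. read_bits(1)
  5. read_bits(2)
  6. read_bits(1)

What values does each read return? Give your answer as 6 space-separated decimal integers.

Answer: 2762 45 2 1 0 0

Derivation:
Read 1: bits[0:12] width=12 -> value=2762 (bin 101011001010); offset now 12 = byte 1 bit 4; 12 bits remain
Read 2: bits[12:18] width=6 -> value=45 (bin 101101); offset now 18 = byte 2 bit 2; 6 bits remain
Read 3: bits[18:20] width=2 -> value=2 (bin 10); offset now 20 = byte 2 bit 4; 4 bits remain
Read 4: bits[20:21] width=1 -> value=1 (bin 1); offset now 21 = byte 2 bit 5; 3 bits remain
Read 5: bits[21:23] width=2 -> value=0 (bin 00); offset now 23 = byte 2 bit 7; 1 bits remain
Read 6: bits[23:24] width=1 -> value=0 (bin 0); offset now 24 = byte 3 bit 0; 0 bits remain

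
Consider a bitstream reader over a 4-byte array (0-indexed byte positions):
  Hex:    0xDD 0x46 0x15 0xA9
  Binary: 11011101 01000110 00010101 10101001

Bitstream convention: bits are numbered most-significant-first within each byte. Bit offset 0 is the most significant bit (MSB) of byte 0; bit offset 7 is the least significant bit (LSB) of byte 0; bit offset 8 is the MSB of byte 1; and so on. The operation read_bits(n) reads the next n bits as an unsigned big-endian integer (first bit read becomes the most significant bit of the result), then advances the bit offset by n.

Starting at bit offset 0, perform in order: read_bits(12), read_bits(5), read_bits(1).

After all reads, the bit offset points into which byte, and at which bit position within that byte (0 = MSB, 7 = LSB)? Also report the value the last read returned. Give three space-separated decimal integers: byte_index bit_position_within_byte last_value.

Read 1: bits[0:12] width=12 -> value=3540 (bin 110111010100); offset now 12 = byte 1 bit 4; 20 bits remain
Read 2: bits[12:17] width=5 -> value=12 (bin 01100); offset now 17 = byte 2 bit 1; 15 bits remain
Read 3: bits[17:18] width=1 -> value=0 (bin 0); offset now 18 = byte 2 bit 2; 14 bits remain

Answer: 2 2 0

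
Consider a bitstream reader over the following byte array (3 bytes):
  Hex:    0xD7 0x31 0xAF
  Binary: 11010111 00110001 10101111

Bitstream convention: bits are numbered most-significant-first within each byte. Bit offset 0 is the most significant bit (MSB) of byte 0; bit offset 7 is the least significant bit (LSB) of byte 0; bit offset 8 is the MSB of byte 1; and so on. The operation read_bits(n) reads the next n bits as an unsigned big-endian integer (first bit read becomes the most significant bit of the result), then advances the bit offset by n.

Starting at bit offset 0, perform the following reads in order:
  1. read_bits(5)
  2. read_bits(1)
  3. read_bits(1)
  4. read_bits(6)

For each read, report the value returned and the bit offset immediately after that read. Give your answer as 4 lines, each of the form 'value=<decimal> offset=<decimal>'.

Read 1: bits[0:5] width=5 -> value=26 (bin 11010); offset now 5 = byte 0 bit 5; 19 bits remain
Read 2: bits[5:6] width=1 -> value=1 (bin 1); offset now 6 = byte 0 bit 6; 18 bits remain
Read 3: bits[6:7] width=1 -> value=1 (bin 1); offset now 7 = byte 0 bit 7; 17 bits remain
Read 4: bits[7:13] width=6 -> value=38 (bin 100110); offset now 13 = byte 1 bit 5; 11 bits remain

Answer: value=26 offset=5
value=1 offset=6
value=1 offset=7
value=38 offset=13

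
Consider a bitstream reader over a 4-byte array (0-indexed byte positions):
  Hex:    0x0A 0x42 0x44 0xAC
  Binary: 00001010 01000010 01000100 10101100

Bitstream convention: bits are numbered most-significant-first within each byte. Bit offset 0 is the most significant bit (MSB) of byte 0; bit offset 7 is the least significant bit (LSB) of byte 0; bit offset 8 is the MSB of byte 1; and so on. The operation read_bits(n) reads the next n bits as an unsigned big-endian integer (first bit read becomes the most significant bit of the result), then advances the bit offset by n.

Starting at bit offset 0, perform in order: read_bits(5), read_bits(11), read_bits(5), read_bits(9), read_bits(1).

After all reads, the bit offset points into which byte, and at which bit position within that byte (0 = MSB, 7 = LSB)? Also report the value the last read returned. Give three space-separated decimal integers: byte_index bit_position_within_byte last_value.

Read 1: bits[0:5] width=5 -> value=1 (bin 00001); offset now 5 = byte 0 bit 5; 27 bits remain
Read 2: bits[5:16] width=11 -> value=578 (bin 01001000010); offset now 16 = byte 2 bit 0; 16 bits remain
Read 3: bits[16:21] width=5 -> value=8 (bin 01000); offset now 21 = byte 2 bit 5; 11 bits remain
Read 4: bits[21:30] width=9 -> value=299 (bin 100101011); offset now 30 = byte 3 bit 6; 2 bits remain
Read 5: bits[30:31] width=1 -> value=0 (bin 0); offset now 31 = byte 3 bit 7; 1 bits remain

Answer: 3 7 0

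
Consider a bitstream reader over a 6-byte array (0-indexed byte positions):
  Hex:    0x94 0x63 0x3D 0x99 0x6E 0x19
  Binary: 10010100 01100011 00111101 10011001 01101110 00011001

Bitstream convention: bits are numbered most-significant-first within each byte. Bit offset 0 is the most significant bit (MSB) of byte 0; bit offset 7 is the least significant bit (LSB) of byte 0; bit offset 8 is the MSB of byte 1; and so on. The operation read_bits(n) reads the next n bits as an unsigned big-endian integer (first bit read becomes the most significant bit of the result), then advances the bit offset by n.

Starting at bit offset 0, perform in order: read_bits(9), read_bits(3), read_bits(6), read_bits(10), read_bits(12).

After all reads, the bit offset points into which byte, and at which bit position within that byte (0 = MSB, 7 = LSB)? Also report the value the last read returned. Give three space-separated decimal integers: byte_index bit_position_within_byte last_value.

Read 1: bits[0:9] width=9 -> value=296 (bin 100101000); offset now 9 = byte 1 bit 1; 39 bits remain
Read 2: bits[9:12] width=3 -> value=6 (bin 110); offset now 12 = byte 1 bit 4; 36 bits remain
Read 3: bits[12:18] width=6 -> value=12 (bin 001100); offset now 18 = byte 2 bit 2; 30 bits remain
Read 4: bits[18:28] width=10 -> value=985 (bin 1111011001); offset now 28 = byte 3 bit 4; 20 bits remain
Read 5: bits[28:40] width=12 -> value=2414 (bin 100101101110); offset now 40 = byte 5 bit 0; 8 bits remain

Answer: 5 0 2414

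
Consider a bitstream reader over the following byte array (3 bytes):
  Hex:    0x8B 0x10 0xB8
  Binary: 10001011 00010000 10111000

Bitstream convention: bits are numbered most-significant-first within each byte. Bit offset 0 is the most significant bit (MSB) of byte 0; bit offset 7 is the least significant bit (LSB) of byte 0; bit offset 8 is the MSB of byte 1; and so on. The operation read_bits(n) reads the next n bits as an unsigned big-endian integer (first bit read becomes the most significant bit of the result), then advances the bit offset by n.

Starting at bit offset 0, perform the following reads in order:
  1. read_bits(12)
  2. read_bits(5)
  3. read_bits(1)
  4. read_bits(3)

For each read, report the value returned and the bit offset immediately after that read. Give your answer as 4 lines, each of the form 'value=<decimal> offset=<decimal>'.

Answer: value=2225 offset=12
value=1 offset=17
value=0 offset=18
value=7 offset=21

Derivation:
Read 1: bits[0:12] width=12 -> value=2225 (bin 100010110001); offset now 12 = byte 1 bit 4; 12 bits remain
Read 2: bits[12:17] width=5 -> value=1 (bin 00001); offset now 17 = byte 2 bit 1; 7 bits remain
Read 3: bits[17:18] width=1 -> value=0 (bin 0); offset now 18 = byte 2 bit 2; 6 bits remain
Read 4: bits[18:21] width=3 -> value=7 (bin 111); offset now 21 = byte 2 bit 5; 3 bits remain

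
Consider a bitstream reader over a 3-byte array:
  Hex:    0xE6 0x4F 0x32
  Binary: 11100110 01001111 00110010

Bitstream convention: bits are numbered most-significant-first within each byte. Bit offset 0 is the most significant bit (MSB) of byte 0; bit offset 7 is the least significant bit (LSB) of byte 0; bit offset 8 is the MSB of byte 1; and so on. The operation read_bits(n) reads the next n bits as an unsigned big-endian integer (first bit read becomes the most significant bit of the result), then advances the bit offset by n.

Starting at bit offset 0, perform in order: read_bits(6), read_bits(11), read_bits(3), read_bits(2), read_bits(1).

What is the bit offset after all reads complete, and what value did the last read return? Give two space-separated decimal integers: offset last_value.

Read 1: bits[0:6] width=6 -> value=57 (bin 111001); offset now 6 = byte 0 bit 6; 18 bits remain
Read 2: bits[6:17] width=11 -> value=1182 (bin 10010011110); offset now 17 = byte 2 bit 1; 7 bits remain
Read 3: bits[17:20] width=3 -> value=3 (bin 011); offset now 20 = byte 2 bit 4; 4 bits remain
Read 4: bits[20:22] width=2 -> value=0 (bin 00); offset now 22 = byte 2 bit 6; 2 bits remain
Read 5: bits[22:23] width=1 -> value=1 (bin 1); offset now 23 = byte 2 bit 7; 1 bits remain

Answer: 23 1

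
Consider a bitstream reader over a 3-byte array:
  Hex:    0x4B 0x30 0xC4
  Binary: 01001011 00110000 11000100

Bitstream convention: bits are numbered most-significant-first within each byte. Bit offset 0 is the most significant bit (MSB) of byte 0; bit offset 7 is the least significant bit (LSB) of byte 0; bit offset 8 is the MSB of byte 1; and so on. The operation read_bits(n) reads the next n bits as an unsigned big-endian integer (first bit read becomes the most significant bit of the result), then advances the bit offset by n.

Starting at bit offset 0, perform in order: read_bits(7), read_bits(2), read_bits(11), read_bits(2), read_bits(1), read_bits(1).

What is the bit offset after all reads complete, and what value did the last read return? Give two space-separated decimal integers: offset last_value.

Read 1: bits[0:7] width=7 -> value=37 (bin 0100101); offset now 7 = byte 0 bit 7; 17 bits remain
Read 2: bits[7:9] width=2 -> value=2 (bin 10); offset now 9 = byte 1 bit 1; 15 bits remain
Read 3: bits[9:20] width=11 -> value=780 (bin 01100001100); offset now 20 = byte 2 bit 4; 4 bits remain
Read 4: bits[20:22] width=2 -> value=1 (bin 01); offset now 22 = byte 2 bit 6; 2 bits remain
Read 5: bits[22:23] width=1 -> value=0 (bin 0); offset now 23 = byte 2 bit 7; 1 bits remain
Read 6: bits[23:24] width=1 -> value=0 (bin 0); offset now 24 = byte 3 bit 0; 0 bits remain

Answer: 24 0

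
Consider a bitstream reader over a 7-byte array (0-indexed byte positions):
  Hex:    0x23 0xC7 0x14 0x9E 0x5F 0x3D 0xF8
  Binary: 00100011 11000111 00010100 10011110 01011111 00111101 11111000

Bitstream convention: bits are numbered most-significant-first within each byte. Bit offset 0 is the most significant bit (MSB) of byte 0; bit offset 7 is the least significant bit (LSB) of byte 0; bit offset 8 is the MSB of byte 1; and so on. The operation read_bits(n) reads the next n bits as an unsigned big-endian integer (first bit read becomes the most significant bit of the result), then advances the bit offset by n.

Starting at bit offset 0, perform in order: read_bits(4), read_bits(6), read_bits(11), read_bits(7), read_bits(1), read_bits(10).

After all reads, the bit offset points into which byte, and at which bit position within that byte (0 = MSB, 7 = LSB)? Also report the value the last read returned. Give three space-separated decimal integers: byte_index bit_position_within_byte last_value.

Read 1: bits[0:4] width=4 -> value=2 (bin 0010); offset now 4 = byte 0 bit 4; 52 bits remain
Read 2: bits[4:10] width=6 -> value=15 (bin 001111); offset now 10 = byte 1 bit 2; 46 bits remain
Read 3: bits[10:21] width=11 -> value=226 (bin 00011100010); offset now 21 = byte 2 bit 5; 35 bits remain
Read 4: bits[21:28] width=7 -> value=73 (bin 1001001); offset now 28 = byte 3 bit 4; 28 bits remain
Read 5: bits[28:29] width=1 -> value=1 (bin 1); offset now 29 = byte 3 bit 5; 27 bits remain
Read 6: bits[29:39] width=10 -> value=815 (bin 1100101111); offset now 39 = byte 4 bit 7; 17 bits remain

Answer: 4 7 815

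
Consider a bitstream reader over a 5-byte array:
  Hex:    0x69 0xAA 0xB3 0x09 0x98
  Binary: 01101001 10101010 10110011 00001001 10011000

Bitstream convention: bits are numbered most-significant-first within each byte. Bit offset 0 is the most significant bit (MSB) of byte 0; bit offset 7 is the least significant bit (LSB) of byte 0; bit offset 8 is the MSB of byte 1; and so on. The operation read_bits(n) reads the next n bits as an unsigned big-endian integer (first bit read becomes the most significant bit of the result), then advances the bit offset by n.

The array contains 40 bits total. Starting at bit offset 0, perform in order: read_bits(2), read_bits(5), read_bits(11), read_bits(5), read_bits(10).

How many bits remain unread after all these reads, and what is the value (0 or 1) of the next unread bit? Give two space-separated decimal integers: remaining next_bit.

Read 1: bits[0:2] width=2 -> value=1 (bin 01); offset now 2 = byte 0 bit 2; 38 bits remain
Read 2: bits[2:7] width=5 -> value=20 (bin 10100); offset now 7 = byte 0 bit 7; 33 bits remain
Read 3: bits[7:18] width=11 -> value=1706 (bin 11010101010); offset now 18 = byte 2 bit 2; 22 bits remain
Read 4: bits[18:23] width=5 -> value=25 (bin 11001); offset now 23 = byte 2 bit 7; 17 bits remain
Read 5: bits[23:33] width=10 -> value=531 (bin 1000010011); offset now 33 = byte 4 bit 1; 7 bits remain

Answer: 7 0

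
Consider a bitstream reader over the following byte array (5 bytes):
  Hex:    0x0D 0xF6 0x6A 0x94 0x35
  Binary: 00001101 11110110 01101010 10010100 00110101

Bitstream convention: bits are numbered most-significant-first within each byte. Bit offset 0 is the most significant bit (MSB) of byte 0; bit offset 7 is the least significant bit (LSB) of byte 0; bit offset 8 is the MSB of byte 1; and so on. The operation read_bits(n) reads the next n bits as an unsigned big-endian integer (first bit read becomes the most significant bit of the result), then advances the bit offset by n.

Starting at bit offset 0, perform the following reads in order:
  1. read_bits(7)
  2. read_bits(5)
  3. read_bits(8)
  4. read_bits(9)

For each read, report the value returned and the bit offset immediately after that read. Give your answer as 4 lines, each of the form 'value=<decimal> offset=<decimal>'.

Read 1: bits[0:7] width=7 -> value=6 (bin 0000110); offset now 7 = byte 0 bit 7; 33 bits remain
Read 2: bits[7:12] width=5 -> value=31 (bin 11111); offset now 12 = byte 1 bit 4; 28 bits remain
Read 3: bits[12:20] width=8 -> value=102 (bin 01100110); offset now 20 = byte 2 bit 4; 20 bits remain
Read 4: bits[20:29] width=9 -> value=338 (bin 101010010); offset now 29 = byte 3 bit 5; 11 bits remain

Answer: value=6 offset=7
value=31 offset=12
value=102 offset=20
value=338 offset=29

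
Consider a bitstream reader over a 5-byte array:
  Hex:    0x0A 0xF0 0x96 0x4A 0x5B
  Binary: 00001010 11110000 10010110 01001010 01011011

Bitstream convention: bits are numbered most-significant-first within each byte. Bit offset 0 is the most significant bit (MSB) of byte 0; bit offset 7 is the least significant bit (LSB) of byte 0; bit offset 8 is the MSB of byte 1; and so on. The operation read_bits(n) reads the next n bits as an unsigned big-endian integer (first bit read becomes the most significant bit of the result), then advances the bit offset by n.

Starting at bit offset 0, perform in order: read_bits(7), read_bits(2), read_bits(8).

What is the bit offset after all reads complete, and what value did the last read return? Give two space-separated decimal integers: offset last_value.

Answer: 17 225

Derivation:
Read 1: bits[0:7] width=7 -> value=5 (bin 0000101); offset now 7 = byte 0 bit 7; 33 bits remain
Read 2: bits[7:9] width=2 -> value=1 (bin 01); offset now 9 = byte 1 bit 1; 31 bits remain
Read 3: bits[9:17] width=8 -> value=225 (bin 11100001); offset now 17 = byte 2 bit 1; 23 bits remain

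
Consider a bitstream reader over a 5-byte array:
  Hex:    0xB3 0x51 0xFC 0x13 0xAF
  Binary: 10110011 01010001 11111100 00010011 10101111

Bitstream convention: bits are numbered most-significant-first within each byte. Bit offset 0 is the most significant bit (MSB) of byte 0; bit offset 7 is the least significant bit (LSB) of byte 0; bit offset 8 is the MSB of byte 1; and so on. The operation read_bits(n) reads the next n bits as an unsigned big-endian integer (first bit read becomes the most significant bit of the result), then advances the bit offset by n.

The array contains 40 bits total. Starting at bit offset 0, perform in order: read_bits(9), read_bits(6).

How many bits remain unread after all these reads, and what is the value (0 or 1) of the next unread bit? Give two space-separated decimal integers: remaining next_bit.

Answer: 25 1

Derivation:
Read 1: bits[0:9] width=9 -> value=358 (bin 101100110); offset now 9 = byte 1 bit 1; 31 bits remain
Read 2: bits[9:15] width=6 -> value=40 (bin 101000); offset now 15 = byte 1 bit 7; 25 bits remain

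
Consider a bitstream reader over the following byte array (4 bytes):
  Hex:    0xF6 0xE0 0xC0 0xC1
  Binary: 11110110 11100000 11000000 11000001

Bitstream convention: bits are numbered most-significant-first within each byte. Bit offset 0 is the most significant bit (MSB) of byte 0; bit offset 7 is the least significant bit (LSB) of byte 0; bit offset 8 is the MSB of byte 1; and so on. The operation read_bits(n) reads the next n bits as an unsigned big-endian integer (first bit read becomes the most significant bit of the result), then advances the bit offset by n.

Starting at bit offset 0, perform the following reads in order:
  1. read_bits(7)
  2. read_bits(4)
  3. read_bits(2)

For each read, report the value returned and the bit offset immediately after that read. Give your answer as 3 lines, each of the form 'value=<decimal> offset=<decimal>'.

Answer: value=123 offset=7
value=7 offset=11
value=0 offset=13

Derivation:
Read 1: bits[0:7] width=7 -> value=123 (bin 1111011); offset now 7 = byte 0 bit 7; 25 bits remain
Read 2: bits[7:11] width=4 -> value=7 (bin 0111); offset now 11 = byte 1 bit 3; 21 bits remain
Read 3: bits[11:13] width=2 -> value=0 (bin 00); offset now 13 = byte 1 bit 5; 19 bits remain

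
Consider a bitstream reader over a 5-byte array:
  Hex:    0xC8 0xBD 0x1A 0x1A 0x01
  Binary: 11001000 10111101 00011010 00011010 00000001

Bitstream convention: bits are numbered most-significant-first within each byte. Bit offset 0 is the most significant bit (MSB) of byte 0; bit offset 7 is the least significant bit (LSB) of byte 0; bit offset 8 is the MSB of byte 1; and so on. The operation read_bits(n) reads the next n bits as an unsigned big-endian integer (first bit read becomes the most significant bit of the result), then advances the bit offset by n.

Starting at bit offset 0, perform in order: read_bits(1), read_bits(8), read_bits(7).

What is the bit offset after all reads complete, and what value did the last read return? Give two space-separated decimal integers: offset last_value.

Answer: 16 61

Derivation:
Read 1: bits[0:1] width=1 -> value=1 (bin 1); offset now 1 = byte 0 bit 1; 39 bits remain
Read 2: bits[1:9] width=8 -> value=145 (bin 10010001); offset now 9 = byte 1 bit 1; 31 bits remain
Read 3: bits[9:16] width=7 -> value=61 (bin 0111101); offset now 16 = byte 2 bit 0; 24 bits remain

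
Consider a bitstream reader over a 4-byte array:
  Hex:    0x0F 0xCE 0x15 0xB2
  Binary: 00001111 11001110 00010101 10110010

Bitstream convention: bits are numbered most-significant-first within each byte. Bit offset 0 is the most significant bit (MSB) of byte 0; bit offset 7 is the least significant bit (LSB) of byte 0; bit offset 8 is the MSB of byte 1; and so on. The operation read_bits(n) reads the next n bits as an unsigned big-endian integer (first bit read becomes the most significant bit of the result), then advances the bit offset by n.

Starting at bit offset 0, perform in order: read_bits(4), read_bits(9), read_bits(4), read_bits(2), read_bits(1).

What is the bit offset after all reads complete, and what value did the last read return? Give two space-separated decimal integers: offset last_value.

Answer: 20 1

Derivation:
Read 1: bits[0:4] width=4 -> value=0 (bin 0000); offset now 4 = byte 0 bit 4; 28 bits remain
Read 2: bits[4:13] width=9 -> value=505 (bin 111111001); offset now 13 = byte 1 bit 5; 19 bits remain
Read 3: bits[13:17] width=4 -> value=12 (bin 1100); offset now 17 = byte 2 bit 1; 15 bits remain
Read 4: bits[17:19] width=2 -> value=0 (bin 00); offset now 19 = byte 2 bit 3; 13 bits remain
Read 5: bits[19:20] width=1 -> value=1 (bin 1); offset now 20 = byte 2 bit 4; 12 bits remain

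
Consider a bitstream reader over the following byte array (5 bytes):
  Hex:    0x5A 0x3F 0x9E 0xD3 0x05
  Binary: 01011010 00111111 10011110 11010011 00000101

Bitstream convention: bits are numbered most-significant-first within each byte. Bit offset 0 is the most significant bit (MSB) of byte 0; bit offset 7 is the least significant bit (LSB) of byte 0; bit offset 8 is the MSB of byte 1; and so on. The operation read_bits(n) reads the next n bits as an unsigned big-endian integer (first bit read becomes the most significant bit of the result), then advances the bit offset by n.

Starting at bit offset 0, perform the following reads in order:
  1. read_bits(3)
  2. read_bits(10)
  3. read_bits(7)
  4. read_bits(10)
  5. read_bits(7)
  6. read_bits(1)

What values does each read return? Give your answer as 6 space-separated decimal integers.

Read 1: bits[0:3] width=3 -> value=2 (bin 010); offset now 3 = byte 0 bit 3; 37 bits remain
Read 2: bits[3:13] width=10 -> value=839 (bin 1101000111); offset now 13 = byte 1 bit 5; 27 bits remain
Read 3: bits[13:20] width=7 -> value=121 (bin 1111001); offset now 20 = byte 2 bit 4; 20 bits remain
Read 4: bits[20:30] width=10 -> value=948 (bin 1110110100); offset now 30 = byte 3 bit 6; 10 bits remain
Read 5: bits[30:37] width=7 -> value=96 (bin 1100000); offset now 37 = byte 4 bit 5; 3 bits remain
Read 6: bits[37:38] width=1 -> value=1 (bin 1); offset now 38 = byte 4 bit 6; 2 bits remain

Answer: 2 839 121 948 96 1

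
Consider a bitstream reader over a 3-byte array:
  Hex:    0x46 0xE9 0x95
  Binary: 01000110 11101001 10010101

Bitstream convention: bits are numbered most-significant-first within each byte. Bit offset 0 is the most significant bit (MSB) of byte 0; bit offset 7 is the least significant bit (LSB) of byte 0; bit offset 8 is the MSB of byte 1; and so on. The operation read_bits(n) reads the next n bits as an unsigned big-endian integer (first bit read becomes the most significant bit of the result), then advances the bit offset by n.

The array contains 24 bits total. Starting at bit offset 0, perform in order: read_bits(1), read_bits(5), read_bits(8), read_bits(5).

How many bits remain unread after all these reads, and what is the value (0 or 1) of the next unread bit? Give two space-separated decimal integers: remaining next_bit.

Read 1: bits[0:1] width=1 -> value=0 (bin 0); offset now 1 = byte 0 bit 1; 23 bits remain
Read 2: bits[1:6] width=5 -> value=17 (bin 10001); offset now 6 = byte 0 bit 6; 18 bits remain
Read 3: bits[6:14] width=8 -> value=186 (bin 10111010); offset now 14 = byte 1 bit 6; 10 bits remain
Read 4: bits[14:19] width=5 -> value=12 (bin 01100); offset now 19 = byte 2 bit 3; 5 bits remain

Answer: 5 1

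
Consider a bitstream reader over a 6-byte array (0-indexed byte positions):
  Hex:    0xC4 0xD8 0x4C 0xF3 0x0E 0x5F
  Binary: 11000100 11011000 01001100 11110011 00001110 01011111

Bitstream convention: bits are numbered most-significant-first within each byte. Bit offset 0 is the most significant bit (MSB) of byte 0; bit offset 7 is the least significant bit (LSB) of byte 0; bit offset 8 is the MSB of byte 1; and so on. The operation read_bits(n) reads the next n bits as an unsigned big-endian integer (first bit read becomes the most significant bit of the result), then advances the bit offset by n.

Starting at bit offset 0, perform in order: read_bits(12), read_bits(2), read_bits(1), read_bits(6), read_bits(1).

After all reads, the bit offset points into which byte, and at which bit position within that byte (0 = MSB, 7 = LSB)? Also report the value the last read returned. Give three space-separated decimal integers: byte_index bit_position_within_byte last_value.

Answer: 2 6 1

Derivation:
Read 1: bits[0:12] width=12 -> value=3149 (bin 110001001101); offset now 12 = byte 1 bit 4; 36 bits remain
Read 2: bits[12:14] width=2 -> value=2 (bin 10); offset now 14 = byte 1 bit 6; 34 bits remain
Read 3: bits[14:15] width=1 -> value=0 (bin 0); offset now 15 = byte 1 bit 7; 33 bits remain
Read 4: bits[15:21] width=6 -> value=9 (bin 001001); offset now 21 = byte 2 bit 5; 27 bits remain
Read 5: bits[21:22] width=1 -> value=1 (bin 1); offset now 22 = byte 2 bit 6; 26 bits remain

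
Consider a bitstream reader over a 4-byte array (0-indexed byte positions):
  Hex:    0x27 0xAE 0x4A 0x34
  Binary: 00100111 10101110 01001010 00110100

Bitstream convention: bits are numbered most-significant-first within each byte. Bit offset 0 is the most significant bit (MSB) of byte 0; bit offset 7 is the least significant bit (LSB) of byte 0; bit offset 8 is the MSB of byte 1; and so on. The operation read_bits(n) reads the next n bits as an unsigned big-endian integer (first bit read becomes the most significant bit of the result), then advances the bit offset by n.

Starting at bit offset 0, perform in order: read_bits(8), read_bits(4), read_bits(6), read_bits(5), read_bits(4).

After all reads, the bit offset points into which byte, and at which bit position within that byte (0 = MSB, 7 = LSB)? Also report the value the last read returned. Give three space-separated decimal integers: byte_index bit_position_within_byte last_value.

Read 1: bits[0:8] width=8 -> value=39 (bin 00100111); offset now 8 = byte 1 bit 0; 24 bits remain
Read 2: bits[8:12] width=4 -> value=10 (bin 1010); offset now 12 = byte 1 bit 4; 20 bits remain
Read 3: bits[12:18] width=6 -> value=57 (bin 111001); offset now 18 = byte 2 bit 2; 14 bits remain
Read 4: bits[18:23] width=5 -> value=5 (bin 00101); offset now 23 = byte 2 bit 7; 9 bits remain
Read 5: bits[23:27] width=4 -> value=1 (bin 0001); offset now 27 = byte 3 bit 3; 5 bits remain

Answer: 3 3 1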